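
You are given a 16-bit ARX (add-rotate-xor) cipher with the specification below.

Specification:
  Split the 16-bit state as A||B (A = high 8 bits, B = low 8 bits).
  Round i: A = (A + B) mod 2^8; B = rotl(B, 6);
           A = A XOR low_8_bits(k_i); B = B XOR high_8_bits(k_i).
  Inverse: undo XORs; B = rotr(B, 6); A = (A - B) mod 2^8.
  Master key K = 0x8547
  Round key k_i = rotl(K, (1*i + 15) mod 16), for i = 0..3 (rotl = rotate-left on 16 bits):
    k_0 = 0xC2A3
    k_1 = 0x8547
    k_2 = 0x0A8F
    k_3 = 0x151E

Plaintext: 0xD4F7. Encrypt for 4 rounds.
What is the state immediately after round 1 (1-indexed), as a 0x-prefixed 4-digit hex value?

0x683F

s_0 = plaintext = 0xD4F7
s_1 = Round(s_0, k_0) = 0x683F
s_2 = Round(s_1, k_1) = 0xE04A
s_3 = Round(s_2, k_2) = 0xA598
s_4 = Round(s_3, k_3) = 0x2333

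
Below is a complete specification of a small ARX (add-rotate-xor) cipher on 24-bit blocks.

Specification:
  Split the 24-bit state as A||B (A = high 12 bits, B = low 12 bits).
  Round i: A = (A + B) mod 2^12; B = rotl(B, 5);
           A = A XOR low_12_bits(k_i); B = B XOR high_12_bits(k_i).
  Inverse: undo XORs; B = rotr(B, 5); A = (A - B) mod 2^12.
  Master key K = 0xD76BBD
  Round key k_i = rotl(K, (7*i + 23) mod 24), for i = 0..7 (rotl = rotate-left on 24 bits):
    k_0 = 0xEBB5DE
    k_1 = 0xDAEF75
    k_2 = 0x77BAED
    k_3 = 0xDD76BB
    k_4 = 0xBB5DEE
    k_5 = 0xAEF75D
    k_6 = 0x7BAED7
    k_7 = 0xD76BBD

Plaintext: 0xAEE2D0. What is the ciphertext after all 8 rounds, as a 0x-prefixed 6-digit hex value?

0x80B9ED

s_0 = plaintext = 0xAEE2D0
s_1 = Round(s_0, k_0) = 0x8604BE
s_2 = Round(s_1, k_1) = 0x26BA67
s_3 = Round(s_2, k_2) = 0x63FB8F
s_4 = Round(s_3, k_3) = 0x775C20
s_5 = Round(s_4, k_4) = 0xE7BFAD
s_6 = Round(s_5, k_5) = 0x975F50
s_7 = Round(s_6, k_6) = 0x612DA4
s_8 = Round(s_7, k_7) = 0x80B9ED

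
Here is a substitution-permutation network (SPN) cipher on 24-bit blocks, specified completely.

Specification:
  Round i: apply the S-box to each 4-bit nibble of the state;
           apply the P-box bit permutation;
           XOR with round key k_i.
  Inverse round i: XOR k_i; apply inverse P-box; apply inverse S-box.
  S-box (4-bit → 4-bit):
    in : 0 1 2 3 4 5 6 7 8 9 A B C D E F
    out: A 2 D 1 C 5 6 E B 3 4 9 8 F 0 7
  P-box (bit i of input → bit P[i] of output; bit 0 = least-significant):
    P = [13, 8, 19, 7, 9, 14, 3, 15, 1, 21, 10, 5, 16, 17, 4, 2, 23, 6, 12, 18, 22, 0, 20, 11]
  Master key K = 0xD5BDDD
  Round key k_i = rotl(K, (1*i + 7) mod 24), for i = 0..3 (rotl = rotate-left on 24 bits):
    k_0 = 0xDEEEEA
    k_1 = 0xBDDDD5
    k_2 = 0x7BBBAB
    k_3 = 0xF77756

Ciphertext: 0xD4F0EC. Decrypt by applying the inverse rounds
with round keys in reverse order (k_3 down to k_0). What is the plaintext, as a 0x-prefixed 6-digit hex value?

0x145EDB

s_0 = ciphertext = 0xD4F0EC
s_1 = InvRound(s_0, k_3) = 0xEEFD20
s_2 = InvRound(s_1, k_2) = 0x6B35FC
s_3 = InvRound(s_2, k_1) = 0xDB1C73
s_4 = InvRound(s_3, k_0) = 0x145EDB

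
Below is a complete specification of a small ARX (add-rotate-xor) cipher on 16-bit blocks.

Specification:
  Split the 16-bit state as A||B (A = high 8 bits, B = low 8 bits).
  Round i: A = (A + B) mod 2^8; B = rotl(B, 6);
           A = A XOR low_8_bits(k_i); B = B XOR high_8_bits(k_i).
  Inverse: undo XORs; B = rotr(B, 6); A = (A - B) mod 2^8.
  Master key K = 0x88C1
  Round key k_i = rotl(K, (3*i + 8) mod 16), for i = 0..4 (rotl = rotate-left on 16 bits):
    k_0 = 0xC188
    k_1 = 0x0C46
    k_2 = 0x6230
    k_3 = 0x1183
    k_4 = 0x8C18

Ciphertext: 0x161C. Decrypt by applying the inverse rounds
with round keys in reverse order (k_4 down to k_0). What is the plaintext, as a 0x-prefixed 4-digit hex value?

0xDA0C

s_0 = ciphertext = 0x161C
s_1 = InvRound(s_0, k_4) = 0xCC42
s_2 = InvRound(s_1, k_3) = 0x024D
s_3 = InvRound(s_2, k_2) = 0x76BC
s_4 = InvRound(s_3, k_1) = 0x6EC2
s_5 = InvRound(s_4, k_0) = 0xDA0C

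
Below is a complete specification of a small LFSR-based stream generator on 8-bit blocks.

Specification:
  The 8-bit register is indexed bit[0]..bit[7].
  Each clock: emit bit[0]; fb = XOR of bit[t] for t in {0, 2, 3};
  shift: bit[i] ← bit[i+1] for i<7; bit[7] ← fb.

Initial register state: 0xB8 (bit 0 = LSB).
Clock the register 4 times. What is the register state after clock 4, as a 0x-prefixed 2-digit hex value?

0x1B

reg_0 = 0xB8
clock 1: out=0, reg = 0xDC
clock 2: out=0, reg = 0x6E
clock 3: out=0, reg = 0x37
clock 4: out=1, reg = 0x1B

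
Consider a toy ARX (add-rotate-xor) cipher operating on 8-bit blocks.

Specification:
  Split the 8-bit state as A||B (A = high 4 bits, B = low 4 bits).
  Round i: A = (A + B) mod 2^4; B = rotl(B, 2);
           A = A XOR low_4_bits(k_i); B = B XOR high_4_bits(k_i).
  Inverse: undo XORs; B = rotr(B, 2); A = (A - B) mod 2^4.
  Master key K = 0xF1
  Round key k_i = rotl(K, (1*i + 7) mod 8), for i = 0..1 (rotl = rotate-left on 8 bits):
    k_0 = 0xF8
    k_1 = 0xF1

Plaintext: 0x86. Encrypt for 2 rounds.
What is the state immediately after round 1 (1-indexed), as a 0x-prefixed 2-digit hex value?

0x66

s_0 = plaintext = 0x86
s_1 = Round(s_0, k_0) = 0x66
s_2 = Round(s_1, k_1) = 0xD6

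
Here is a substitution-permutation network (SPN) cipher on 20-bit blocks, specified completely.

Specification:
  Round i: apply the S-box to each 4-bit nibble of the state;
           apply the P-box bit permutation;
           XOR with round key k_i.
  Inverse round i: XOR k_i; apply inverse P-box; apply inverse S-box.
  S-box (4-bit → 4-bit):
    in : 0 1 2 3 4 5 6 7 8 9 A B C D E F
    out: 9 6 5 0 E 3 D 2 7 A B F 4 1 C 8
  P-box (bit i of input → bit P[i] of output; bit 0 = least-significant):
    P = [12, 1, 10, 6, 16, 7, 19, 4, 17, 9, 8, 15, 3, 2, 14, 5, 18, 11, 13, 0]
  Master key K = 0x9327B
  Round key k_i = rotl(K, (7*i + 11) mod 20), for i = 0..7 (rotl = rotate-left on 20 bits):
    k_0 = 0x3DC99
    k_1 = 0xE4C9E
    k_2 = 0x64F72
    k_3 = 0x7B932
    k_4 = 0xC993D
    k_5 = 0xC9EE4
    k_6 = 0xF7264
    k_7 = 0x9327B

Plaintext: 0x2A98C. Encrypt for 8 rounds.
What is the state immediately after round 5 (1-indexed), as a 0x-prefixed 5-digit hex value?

s_0 = plaintext = 0x2A98C
s_1 = Round(s_0, k_0) = 0xE7A35
s_2 = Round(s_1, k_1) = 0xCFE99
s_3 = Round(s_2, k_2) = 0x6EE80
s_4 = Round(s_3, k_3) = 0xA48D3
s_5 = Round(s_4, k_4) = 0xBD218
s_6 = Round(s_5, k_5) = 0x2A36F
s_7 = Round(s_6, k_6) = 0x25218
s_8 = Round(s_7, k_7) = 0x707F5

0xBD218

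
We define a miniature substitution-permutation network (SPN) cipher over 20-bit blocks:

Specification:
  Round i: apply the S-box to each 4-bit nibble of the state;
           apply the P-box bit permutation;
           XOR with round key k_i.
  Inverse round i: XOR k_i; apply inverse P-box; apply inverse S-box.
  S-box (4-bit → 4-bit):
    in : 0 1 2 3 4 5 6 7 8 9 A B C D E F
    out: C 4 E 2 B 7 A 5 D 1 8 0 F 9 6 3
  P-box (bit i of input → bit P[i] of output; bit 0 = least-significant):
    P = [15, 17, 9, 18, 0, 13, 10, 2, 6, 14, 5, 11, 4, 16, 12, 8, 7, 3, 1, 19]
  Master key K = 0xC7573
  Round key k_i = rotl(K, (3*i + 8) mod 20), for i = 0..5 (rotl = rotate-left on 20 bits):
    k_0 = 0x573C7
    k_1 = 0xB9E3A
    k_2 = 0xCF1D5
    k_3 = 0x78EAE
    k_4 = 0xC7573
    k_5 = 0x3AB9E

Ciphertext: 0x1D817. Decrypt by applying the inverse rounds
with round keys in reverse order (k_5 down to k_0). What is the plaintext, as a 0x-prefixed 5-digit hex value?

s_0 = ciphertext = 0x1D817
s_1 = InvRound(s_0, k_5) = 0xF03FE
s_2 = InvRound(s_1, k_4) = 0xFE3CE
s_3 = InvRound(s_2, k_3) = 0xAACEB
s_4 = InvRound(s_3, k_2) = 0xE8206
s_5 = InvRound(s_4, k_1) = 0x3500A
s_6 = InvRound(s_5, k_0) = 0xFA942

0xFA942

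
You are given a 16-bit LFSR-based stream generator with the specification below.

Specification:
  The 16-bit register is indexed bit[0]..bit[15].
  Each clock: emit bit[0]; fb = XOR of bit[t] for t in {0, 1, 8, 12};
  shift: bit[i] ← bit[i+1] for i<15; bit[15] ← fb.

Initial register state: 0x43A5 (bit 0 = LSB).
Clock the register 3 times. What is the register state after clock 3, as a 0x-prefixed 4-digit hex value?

reg_0 = 0x43A5
clock 1: out=1, reg = 0x21D2
clock 2: out=0, reg = 0x10E9
clock 3: out=1, reg = 0x0874

0x0874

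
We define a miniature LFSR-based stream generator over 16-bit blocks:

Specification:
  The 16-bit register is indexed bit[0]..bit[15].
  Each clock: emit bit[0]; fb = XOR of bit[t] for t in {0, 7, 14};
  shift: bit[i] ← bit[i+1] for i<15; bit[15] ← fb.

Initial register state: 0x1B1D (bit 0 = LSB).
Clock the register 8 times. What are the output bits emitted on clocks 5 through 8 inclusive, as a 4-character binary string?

reg_0 = 0x1B1D
clock 1: out=1, reg = 0x8D8E
clock 2: out=0, reg = 0xC6C7
clock 3: out=1, reg = 0xE363
clock 4: out=1, reg = 0x71B1
clock 5: out=1, reg = 0xB8D8
clock 6: out=0, reg = 0xDC6C
clock 7: out=0, reg = 0xEE36
clock 8: out=0, reg = 0xF71B

1000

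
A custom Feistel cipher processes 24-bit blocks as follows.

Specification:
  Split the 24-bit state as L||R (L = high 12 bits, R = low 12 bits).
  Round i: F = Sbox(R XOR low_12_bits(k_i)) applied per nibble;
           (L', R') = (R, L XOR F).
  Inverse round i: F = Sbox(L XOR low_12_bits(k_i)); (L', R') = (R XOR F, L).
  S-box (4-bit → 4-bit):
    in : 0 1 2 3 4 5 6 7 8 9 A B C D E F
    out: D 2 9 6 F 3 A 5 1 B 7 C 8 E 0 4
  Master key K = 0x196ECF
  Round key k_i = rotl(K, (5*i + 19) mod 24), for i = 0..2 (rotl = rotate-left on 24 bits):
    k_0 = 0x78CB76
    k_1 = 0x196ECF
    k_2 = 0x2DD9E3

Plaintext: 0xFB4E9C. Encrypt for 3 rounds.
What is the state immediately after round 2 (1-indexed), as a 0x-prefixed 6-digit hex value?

s_0 = plaintext = 0xFB4E9C
s_1 = Round(s_0, k_0) = 0xE9CCB3
s_2 = Round(s_1, k_1) = 0xCB37C4
s_3 = Round(s_2, k_2) = 0x7C4C26

0xCB37C4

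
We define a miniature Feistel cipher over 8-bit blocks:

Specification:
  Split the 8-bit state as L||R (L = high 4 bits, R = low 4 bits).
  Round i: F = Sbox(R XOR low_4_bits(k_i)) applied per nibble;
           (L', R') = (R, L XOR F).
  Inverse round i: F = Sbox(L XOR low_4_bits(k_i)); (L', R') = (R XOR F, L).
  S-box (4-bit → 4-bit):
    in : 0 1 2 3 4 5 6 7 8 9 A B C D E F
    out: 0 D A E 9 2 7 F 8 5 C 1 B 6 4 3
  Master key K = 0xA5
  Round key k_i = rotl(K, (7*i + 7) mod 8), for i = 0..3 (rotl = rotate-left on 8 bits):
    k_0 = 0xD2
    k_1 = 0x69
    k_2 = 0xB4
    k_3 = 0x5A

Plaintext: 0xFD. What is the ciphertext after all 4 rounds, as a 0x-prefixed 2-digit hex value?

s_0 = plaintext = 0xFD
s_1 = Round(s_0, k_0) = 0xDC
s_2 = Round(s_1, k_1) = 0xCF
s_3 = Round(s_2, k_2) = 0xFD
s_4 = Round(s_3, k_3) = 0xD0

0xD0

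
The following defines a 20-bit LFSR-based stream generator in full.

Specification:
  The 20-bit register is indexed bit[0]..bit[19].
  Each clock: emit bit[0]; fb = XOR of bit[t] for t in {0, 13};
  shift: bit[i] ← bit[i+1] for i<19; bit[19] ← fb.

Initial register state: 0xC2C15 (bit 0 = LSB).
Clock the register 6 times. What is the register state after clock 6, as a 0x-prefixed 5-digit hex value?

0xD30B0

reg_0 = 0xC2C15
clock 1: out=1, reg = 0x6160A
clock 2: out=0, reg = 0x30B05
clock 3: out=1, reg = 0x98582
clock 4: out=0, reg = 0x4C2C1
clock 5: out=1, reg = 0xA6160
clock 6: out=0, reg = 0xD30B0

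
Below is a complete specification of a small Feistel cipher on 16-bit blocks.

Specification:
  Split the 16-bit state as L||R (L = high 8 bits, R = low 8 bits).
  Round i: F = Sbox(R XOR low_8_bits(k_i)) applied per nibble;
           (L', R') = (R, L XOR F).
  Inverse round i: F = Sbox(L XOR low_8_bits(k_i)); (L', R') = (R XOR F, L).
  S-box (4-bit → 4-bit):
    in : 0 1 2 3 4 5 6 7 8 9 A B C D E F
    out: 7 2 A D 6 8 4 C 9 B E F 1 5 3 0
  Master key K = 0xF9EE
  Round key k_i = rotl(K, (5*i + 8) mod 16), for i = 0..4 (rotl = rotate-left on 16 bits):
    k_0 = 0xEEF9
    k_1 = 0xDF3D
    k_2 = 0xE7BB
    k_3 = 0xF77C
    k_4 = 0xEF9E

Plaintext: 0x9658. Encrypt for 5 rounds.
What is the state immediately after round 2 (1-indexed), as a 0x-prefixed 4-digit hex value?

0x7433

s_0 = plaintext = 0x9658
s_1 = Round(s_0, k_0) = 0x5874
s_2 = Round(s_1, k_1) = 0x7433
s_3 = Round(s_2, k_2) = 0x33ED
s_4 = Round(s_3, k_3) = 0xED81
s_5 = Round(s_4, k_4) = 0x81CD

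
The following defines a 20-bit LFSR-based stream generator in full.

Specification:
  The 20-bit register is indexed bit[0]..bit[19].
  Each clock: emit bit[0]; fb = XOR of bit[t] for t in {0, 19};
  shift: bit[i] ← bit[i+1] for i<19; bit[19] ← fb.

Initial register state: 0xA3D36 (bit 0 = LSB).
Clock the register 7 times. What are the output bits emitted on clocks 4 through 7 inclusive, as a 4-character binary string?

0110

reg_0 = 0xA3D36
clock 1: out=0, reg = 0xD1E9B
clock 2: out=1, reg = 0x68F4D
clock 3: out=1, reg = 0xB47A6
clock 4: out=0, reg = 0xDA3D3
clock 5: out=1, reg = 0x6D1E9
clock 6: out=1, reg = 0xB68F4
clock 7: out=0, reg = 0xDB47A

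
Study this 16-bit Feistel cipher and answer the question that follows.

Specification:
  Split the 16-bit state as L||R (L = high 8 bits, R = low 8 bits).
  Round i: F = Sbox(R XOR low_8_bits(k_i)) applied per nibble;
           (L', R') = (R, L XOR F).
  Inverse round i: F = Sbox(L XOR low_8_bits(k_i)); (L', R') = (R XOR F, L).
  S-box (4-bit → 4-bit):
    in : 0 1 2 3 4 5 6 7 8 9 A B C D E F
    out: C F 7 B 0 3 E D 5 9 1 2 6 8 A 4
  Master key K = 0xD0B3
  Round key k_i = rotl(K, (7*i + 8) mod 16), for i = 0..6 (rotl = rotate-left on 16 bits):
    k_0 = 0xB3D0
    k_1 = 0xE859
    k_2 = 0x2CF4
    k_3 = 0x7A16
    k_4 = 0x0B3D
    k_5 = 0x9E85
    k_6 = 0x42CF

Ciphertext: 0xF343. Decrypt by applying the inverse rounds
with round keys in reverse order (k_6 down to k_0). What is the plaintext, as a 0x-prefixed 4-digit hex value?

s_0 = ciphertext = 0xF343
s_1 = InvRound(s_0, k_6) = 0xF5F3
s_2 = InvRound(s_1, k_5) = 0x2FF5
s_3 = InvRound(s_2, k_4) = 0x022F
s_4 = InvRound(s_3, k_3) = 0xDF02
s_5 = InvRound(s_4, k_2) = 0x70DF
s_6 = InvRound(s_5, k_1) = 0xA670
s_7 = InvRound(s_6, k_0) = 0xAEA6

0xAEA6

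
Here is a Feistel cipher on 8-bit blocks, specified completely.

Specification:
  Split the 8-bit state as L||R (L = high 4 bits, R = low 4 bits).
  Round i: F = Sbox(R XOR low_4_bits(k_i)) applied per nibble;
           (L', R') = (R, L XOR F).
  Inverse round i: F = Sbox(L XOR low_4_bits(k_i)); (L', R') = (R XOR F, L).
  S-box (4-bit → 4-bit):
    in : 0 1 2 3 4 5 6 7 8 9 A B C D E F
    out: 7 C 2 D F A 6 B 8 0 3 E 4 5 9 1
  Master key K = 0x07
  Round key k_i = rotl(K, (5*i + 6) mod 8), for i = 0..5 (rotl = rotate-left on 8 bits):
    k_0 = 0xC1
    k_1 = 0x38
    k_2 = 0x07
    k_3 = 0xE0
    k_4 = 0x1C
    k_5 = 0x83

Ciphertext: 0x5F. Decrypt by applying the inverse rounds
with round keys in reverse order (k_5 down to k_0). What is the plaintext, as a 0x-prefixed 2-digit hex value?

0xFE

s_0 = ciphertext = 0x5F
s_1 = InvRound(s_0, k_5) = 0x95
s_2 = InvRound(s_1, k_4) = 0xF9
s_3 = InvRound(s_2, k_3) = 0x8F
s_4 = InvRound(s_3, k_2) = 0xE8
s_5 = InvRound(s_4, k_1) = 0xEE
s_6 = InvRound(s_5, k_0) = 0xFE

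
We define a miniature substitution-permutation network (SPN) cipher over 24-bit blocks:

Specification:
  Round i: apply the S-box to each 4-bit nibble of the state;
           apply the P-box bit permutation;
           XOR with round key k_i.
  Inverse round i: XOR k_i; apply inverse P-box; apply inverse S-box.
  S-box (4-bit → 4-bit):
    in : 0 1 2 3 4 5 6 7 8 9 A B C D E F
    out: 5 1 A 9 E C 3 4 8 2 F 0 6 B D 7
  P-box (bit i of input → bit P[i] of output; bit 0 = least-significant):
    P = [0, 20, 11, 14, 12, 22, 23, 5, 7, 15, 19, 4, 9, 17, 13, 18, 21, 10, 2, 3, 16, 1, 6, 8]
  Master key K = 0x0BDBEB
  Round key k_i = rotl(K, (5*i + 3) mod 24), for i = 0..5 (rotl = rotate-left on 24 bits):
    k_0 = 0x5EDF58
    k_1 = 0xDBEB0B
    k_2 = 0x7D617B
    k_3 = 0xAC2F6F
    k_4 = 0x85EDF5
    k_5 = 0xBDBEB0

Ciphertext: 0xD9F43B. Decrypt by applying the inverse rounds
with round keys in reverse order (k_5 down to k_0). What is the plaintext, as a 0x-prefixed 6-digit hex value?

s_0 = ciphertext = 0xD9F43B
s_1 = InvRound(s_0, k_5) = 0x93319E
s_2 = InvRound(s_1, k_4) = 0xC2293A
s_3 = InvRound(s_2, k_3) = 0x7FD591
s_4 = InvRound(s_3, k_2) = 0xC2C63B
s_5 = InvRound(s_4, k_1) = 0x39758C
s_6 = InvRound(s_5, k_0) = 0x00AD97

0x00AD97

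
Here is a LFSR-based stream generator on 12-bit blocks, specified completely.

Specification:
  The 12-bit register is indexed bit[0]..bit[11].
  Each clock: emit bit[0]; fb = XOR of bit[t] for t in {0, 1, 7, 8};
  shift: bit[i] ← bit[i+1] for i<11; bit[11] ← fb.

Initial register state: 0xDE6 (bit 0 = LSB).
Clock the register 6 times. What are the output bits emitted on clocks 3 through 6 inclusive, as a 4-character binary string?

reg_0 = 0xDE6
clock 1: out=0, reg = 0xEF3
clock 2: out=1, reg = 0xF79
clock 3: out=1, reg = 0x7BC
clock 4: out=0, reg = 0x3DE
clock 5: out=0, reg = 0x9EF
clock 6: out=1, reg = 0x4F7

1001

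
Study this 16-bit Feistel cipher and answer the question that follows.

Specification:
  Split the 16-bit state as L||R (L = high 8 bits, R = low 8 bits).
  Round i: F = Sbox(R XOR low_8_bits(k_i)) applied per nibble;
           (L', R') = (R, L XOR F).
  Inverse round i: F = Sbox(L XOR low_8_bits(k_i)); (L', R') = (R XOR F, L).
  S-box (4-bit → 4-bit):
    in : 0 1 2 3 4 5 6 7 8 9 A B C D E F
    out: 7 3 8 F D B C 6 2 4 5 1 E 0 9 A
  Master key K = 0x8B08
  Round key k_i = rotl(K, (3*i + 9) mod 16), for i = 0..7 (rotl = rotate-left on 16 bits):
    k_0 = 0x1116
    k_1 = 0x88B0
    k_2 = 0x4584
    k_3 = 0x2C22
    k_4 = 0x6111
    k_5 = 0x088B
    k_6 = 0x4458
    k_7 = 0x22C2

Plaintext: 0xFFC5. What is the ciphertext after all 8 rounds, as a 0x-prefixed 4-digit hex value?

0x2856

s_0 = plaintext = 0xFFC5
s_1 = Round(s_0, k_0) = 0xC5F0
s_2 = Round(s_1, k_1) = 0xF012
s_3 = Round(s_2, k_2) = 0x12BC
s_4 = Round(s_3, k_3) = 0xBC5B
s_5 = Round(s_4, k_4) = 0x5B69
s_6 = Round(s_5, k_5) = 0x69C3
s_7 = Round(s_6, k_6) = 0xC328
s_8 = Round(s_7, k_7) = 0x2856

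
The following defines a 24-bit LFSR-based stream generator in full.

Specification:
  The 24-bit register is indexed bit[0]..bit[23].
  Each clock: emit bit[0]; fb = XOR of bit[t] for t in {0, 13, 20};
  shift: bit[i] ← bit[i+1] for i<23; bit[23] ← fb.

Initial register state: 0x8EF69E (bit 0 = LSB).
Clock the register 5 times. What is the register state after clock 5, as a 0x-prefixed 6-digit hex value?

reg_0 = 0x8EF69E
clock 1: out=0, reg = 0xC77B4F
clock 2: out=1, reg = 0x63BDA7
clock 3: out=1, reg = 0x31DED3
clock 4: out=1, reg = 0x18EF69
clock 5: out=1, reg = 0x8C77B4

0x8C77B4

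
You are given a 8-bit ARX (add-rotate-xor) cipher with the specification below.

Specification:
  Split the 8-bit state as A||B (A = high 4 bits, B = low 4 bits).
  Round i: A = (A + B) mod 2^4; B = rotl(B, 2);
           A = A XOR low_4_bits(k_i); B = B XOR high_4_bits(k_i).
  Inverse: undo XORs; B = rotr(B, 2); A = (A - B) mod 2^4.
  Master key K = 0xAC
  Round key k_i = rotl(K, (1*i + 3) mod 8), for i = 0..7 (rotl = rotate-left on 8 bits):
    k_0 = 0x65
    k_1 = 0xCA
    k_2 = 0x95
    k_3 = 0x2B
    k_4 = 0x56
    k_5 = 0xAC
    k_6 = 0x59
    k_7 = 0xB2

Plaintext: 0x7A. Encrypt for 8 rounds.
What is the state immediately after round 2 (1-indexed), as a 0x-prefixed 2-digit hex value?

0xAF

s_0 = plaintext = 0x7A
s_1 = Round(s_0, k_0) = 0x4C
s_2 = Round(s_1, k_1) = 0xAF
s_3 = Round(s_2, k_2) = 0xC6
s_4 = Round(s_3, k_3) = 0x9B
s_5 = Round(s_4, k_4) = 0x2B
s_6 = Round(s_5, k_5) = 0x14
s_7 = Round(s_6, k_6) = 0xC4
s_8 = Round(s_7, k_7) = 0x2A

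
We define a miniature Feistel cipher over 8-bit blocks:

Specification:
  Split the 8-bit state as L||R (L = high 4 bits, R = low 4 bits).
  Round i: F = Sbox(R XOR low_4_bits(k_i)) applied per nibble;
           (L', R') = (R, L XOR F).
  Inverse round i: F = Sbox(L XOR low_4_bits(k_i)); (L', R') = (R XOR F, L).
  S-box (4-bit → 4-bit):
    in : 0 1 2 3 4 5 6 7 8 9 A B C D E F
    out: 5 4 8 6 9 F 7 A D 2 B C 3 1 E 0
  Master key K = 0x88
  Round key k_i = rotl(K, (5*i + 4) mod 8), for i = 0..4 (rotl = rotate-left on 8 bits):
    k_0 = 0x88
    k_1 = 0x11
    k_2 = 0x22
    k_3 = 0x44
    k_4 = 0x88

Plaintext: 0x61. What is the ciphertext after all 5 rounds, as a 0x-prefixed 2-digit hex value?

s_0 = plaintext = 0x61
s_1 = Round(s_0, k_0) = 0x14
s_2 = Round(s_1, k_1) = 0x4E
s_3 = Round(s_2, k_2) = 0xE7
s_4 = Round(s_3, k_3) = 0x78
s_5 = Round(s_4, k_4) = 0x82

0x82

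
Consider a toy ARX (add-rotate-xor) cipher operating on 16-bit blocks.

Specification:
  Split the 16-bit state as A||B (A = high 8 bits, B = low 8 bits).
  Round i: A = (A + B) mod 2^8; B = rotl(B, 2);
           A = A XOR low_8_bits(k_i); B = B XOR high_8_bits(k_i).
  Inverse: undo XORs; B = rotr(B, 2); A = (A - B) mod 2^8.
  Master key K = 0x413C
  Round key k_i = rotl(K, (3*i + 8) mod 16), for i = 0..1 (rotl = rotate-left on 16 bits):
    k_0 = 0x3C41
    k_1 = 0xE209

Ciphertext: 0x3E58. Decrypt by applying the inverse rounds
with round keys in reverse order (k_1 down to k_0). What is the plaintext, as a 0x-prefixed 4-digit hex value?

0x24A4

s_0 = ciphertext = 0x3E58
s_1 = InvRound(s_0, k_1) = 0x89AE
s_2 = InvRound(s_1, k_0) = 0x24A4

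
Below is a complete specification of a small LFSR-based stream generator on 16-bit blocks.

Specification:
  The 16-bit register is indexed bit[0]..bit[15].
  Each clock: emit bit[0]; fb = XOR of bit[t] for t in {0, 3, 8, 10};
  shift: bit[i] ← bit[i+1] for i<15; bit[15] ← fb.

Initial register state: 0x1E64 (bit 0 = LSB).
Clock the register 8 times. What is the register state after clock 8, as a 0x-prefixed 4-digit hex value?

0xF11E

reg_0 = 0x1E64
clock 1: out=0, reg = 0x8F32
clock 2: out=0, reg = 0x4799
clock 3: out=1, reg = 0x23CC
clock 4: out=0, reg = 0x11E6
clock 5: out=0, reg = 0x88F3
clock 6: out=1, reg = 0xC479
clock 7: out=1, reg = 0xE23C
clock 8: out=0, reg = 0xF11E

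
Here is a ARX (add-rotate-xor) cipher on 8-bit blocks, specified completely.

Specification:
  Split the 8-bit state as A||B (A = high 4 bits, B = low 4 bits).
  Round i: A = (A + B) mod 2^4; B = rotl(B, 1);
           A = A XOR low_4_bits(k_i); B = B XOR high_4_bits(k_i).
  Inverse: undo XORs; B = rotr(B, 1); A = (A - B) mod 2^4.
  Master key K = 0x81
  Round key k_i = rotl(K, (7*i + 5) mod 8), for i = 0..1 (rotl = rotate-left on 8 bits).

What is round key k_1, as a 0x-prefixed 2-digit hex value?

0x18

K = 0x81
k_0 = rotl(K, (7*0+5) mod 8) = rotl(K, 5) = 0x30
k_1 = rotl(K, (7*1+5) mod 8) = rotl(K, 4) = 0x18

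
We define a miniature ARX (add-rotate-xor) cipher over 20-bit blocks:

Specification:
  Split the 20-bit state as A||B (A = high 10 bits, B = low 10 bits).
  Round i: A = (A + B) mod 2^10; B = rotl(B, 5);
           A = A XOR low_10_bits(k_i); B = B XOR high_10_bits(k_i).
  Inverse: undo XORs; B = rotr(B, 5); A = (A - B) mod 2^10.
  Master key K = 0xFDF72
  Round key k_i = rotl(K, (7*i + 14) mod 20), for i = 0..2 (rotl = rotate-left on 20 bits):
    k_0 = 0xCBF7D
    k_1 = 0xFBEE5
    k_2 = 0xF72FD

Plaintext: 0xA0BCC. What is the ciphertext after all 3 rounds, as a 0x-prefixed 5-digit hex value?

0x09892

s_0 = plaintext = 0xA0BCC
s_1 = Round(s_0, k_0) = 0x4CEB1
s_2 = Round(s_1, k_1) = 0x405DA
s_3 = Round(s_2, k_2) = 0x09892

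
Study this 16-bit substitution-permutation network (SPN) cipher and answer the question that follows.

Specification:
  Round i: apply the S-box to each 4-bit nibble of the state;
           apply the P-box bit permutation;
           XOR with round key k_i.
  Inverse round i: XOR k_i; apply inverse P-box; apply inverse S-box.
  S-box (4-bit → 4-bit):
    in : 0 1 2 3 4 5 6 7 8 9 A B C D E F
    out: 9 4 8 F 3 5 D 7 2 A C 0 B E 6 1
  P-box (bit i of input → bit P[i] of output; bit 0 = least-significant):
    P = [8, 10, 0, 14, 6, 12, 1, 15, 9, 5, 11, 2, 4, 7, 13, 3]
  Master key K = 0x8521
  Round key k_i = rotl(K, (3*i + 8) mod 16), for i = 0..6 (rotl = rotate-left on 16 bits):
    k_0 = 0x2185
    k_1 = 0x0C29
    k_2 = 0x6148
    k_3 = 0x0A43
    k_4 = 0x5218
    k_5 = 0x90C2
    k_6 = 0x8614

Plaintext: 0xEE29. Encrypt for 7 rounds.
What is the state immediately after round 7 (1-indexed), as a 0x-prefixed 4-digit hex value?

s_0 = plaintext = 0xEE29
s_1 = Round(s_0, k_0) = 0xCD25
s_2 = Round(s_1, k_1) = 0x8594
s_3 = Round(s_2, k_2) = 0xFEC8
s_4 = Round(s_3, k_3) = 0x9633
s_5 = Round(s_4, k_4) = 0x8DD7
s_6 = Round(s_5, k_5) = 0x0D65
s_7 = Round(s_6, k_6) = 0x0F6B

0x0F6B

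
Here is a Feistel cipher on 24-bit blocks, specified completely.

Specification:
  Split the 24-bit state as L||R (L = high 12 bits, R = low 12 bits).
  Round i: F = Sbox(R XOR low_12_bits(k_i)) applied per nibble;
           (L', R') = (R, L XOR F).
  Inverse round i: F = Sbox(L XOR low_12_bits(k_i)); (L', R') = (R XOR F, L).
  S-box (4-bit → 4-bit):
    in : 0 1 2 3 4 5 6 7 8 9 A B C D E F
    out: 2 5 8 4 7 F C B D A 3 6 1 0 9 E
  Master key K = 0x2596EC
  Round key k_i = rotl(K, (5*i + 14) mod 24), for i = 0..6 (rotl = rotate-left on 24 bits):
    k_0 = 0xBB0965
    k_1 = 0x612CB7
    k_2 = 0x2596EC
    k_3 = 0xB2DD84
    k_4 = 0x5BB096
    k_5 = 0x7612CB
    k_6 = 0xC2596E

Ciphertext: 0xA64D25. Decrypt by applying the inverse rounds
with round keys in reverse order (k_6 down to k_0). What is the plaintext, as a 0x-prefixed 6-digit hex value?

0x6A9569

s_0 = ciphertext = 0xA64D25
s_1 = InvRound(s_0, k_6) = 0x906A64
s_2 = InvRound(s_1, k_5) = 0xC74906
s_3 = InvRound(s_2, k_4) = 0x89EC74
s_4 = InvRound(s_3, k_3) = 0x32789E
s_5 = InvRound(s_4, k_2) = 0x788327
s_6 = InvRound(s_5, k_1) = 0x569788
s_7 = InvRound(s_6, k_0) = 0x6A9569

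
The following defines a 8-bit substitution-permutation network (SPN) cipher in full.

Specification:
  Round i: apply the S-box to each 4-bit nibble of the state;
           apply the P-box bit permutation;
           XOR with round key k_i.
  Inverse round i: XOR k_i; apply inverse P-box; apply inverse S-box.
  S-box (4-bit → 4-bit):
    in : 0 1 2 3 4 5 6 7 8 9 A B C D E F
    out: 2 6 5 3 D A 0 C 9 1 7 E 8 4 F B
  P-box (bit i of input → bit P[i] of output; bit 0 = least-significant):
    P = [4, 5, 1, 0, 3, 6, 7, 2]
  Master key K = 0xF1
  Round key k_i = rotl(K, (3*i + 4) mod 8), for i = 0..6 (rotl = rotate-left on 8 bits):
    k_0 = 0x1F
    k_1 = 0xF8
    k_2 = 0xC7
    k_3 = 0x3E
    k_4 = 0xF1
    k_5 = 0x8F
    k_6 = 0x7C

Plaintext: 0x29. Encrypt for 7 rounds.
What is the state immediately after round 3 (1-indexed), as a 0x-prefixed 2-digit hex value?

0x88

s_0 = plaintext = 0x29
s_1 = Round(s_0, k_0) = 0x87
s_2 = Round(s_1, k_1) = 0xF7
s_3 = Round(s_2, k_2) = 0x88
s_4 = Round(s_3, k_3) = 0x23
s_5 = Round(s_4, k_4) = 0x49
s_6 = Round(s_5, k_5) = 0x13
s_7 = Round(s_6, k_6) = 0x8C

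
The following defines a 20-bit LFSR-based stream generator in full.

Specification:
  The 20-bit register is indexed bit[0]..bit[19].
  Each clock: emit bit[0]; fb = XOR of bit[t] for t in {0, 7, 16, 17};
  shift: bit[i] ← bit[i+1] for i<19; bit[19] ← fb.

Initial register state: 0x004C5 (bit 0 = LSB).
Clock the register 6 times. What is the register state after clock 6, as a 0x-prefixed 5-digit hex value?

0xB0013

reg_0 = 0x004C5
clock 1: out=1, reg = 0x00262
clock 2: out=0, reg = 0x00131
clock 3: out=1, reg = 0x80098
clock 4: out=0, reg = 0xC004C
clock 5: out=0, reg = 0x60026
clock 6: out=0, reg = 0xB0013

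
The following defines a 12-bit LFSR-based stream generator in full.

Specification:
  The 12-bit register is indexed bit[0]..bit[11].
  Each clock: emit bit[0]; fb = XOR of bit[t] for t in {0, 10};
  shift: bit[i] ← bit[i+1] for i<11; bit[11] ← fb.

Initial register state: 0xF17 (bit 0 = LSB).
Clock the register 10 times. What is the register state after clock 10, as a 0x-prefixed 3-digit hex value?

0xC13

reg_0 = 0xF17
clock 1: out=1, reg = 0x78B
clock 2: out=1, reg = 0x3C5
clock 3: out=1, reg = 0x9E2
clock 4: out=0, reg = 0x4F1
clock 5: out=1, reg = 0x278
clock 6: out=0, reg = 0x13C
clock 7: out=0, reg = 0x09E
clock 8: out=0, reg = 0x04F
clock 9: out=1, reg = 0x827
clock 10: out=1, reg = 0xC13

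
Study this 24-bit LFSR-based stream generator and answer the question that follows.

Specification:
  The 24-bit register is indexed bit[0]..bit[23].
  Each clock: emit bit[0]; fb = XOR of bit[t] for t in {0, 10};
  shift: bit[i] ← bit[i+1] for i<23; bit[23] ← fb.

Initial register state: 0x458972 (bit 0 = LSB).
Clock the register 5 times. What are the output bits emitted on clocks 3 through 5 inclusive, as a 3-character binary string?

reg_0 = 0x458972
clock 1: out=0, reg = 0x22C4B9
clock 2: out=1, reg = 0x11625C
clock 3: out=0, reg = 0x08B12E
clock 4: out=0, reg = 0x045897
clock 5: out=1, reg = 0x822C4B

001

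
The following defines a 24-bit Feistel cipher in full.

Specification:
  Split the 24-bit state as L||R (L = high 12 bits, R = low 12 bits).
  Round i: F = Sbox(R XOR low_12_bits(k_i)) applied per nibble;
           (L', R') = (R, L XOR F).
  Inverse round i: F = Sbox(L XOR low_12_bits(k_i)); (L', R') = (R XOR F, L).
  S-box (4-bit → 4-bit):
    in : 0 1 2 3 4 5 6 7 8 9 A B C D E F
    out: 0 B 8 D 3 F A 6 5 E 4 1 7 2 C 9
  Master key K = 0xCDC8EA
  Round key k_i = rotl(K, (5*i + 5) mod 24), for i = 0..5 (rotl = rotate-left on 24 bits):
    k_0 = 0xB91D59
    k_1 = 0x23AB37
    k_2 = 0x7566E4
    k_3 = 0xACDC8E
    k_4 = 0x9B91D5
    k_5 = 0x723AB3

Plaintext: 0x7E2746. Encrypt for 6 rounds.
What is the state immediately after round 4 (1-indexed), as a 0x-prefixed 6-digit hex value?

s_0 = plaintext = 0x7E2746
s_1 = Round(s_0, k_0) = 0x74635B
s_2 = Round(s_1, k_1) = 0x35B2E1
s_3 = Round(s_2, k_2) = 0x2E1054
s_4 = Round(s_3, k_3) = 0x0545C5
s_5 = Round(s_4, k_4) = 0x5C53E4
s_6 = Round(s_5, k_5) = 0x3E4B33

0x0545C5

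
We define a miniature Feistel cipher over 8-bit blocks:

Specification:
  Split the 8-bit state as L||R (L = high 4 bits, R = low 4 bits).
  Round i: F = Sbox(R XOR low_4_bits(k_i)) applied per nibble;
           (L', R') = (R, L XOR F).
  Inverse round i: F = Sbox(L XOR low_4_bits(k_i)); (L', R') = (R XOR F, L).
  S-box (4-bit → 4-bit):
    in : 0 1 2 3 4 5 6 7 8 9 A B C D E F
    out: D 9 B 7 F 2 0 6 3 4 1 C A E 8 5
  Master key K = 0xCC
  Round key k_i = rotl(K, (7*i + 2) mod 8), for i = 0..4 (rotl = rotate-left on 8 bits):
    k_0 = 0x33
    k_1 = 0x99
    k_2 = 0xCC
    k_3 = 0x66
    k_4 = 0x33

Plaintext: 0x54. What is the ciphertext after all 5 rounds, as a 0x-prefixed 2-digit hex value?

0xC2

s_0 = plaintext = 0x54
s_1 = Round(s_0, k_0) = 0x43
s_2 = Round(s_1, k_1) = 0x35
s_3 = Round(s_2, k_2) = 0x57
s_4 = Round(s_3, k_3) = 0x7C
s_5 = Round(s_4, k_4) = 0xC2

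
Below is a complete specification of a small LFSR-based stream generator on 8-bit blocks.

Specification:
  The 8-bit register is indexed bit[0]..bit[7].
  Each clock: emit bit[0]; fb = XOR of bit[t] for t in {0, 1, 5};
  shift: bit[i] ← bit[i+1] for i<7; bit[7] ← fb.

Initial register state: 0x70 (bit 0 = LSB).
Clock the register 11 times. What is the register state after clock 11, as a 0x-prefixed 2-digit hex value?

reg_0 = 0x70
clock 1: out=0, reg = 0xB8
clock 2: out=0, reg = 0xDC
clock 3: out=0, reg = 0x6E
clock 4: out=0, reg = 0x37
clock 5: out=1, reg = 0x9B
clock 6: out=1, reg = 0x4D
clock 7: out=1, reg = 0xA6
clock 8: out=0, reg = 0x53
clock 9: out=1, reg = 0x29
clock 10: out=1, reg = 0x14
clock 11: out=0, reg = 0x0A

0x0A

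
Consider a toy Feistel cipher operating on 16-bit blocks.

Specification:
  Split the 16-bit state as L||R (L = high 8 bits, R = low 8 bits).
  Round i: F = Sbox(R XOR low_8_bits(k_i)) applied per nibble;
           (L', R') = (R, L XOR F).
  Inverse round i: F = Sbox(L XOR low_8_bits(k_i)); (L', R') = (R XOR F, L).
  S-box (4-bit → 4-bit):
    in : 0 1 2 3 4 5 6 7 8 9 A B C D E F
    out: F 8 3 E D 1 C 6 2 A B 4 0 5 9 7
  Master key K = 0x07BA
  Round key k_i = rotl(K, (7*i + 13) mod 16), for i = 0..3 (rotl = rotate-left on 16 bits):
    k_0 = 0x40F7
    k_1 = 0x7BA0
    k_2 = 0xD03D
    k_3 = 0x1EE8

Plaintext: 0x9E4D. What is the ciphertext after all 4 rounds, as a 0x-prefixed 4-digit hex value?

0x5D6D

s_0 = plaintext = 0x9E4D
s_1 = Round(s_0, k_0) = 0x4DD5
s_2 = Round(s_1, k_1) = 0xD52C
s_3 = Round(s_2, k_2) = 0x2C5D
s_4 = Round(s_3, k_3) = 0x5D6D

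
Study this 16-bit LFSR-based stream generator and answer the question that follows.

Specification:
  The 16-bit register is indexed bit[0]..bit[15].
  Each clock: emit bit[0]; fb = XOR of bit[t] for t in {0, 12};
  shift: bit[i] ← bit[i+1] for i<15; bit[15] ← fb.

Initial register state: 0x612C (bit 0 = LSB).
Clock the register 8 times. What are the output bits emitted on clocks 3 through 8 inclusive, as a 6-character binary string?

110100

reg_0 = 0x612C
clock 1: out=0, reg = 0x3096
clock 2: out=0, reg = 0x984B
clock 3: out=1, reg = 0x4C25
clock 4: out=1, reg = 0xA612
clock 5: out=0, reg = 0x5309
clock 6: out=1, reg = 0x2984
clock 7: out=0, reg = 0x14C2
clock 8: out=0, reg = 0x8A61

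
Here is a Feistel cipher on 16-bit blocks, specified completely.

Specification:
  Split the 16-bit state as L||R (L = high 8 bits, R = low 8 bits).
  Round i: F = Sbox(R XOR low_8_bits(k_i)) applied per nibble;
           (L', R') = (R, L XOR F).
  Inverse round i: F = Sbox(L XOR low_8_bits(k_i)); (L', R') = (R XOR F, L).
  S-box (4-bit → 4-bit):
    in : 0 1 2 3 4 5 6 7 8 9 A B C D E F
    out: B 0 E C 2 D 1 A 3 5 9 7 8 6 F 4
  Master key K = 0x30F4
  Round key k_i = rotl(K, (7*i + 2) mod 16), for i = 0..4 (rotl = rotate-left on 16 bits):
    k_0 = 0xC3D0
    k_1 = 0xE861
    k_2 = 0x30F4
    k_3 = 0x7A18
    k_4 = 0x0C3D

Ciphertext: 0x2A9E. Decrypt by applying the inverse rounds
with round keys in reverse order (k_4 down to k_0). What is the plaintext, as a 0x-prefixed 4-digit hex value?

0xCEA0

s_0 = ciphertext = 0x2A9E
s_1 = InvRound(s_0, k_4) = 0x942A
s_2 = InvRound(s_1, k_3) = 0x1294
s_3 = InvRound(s_2, k_2) = 0x6512
s_4 = InvRound(s_3, k_1) = 0xA065
s_5 = InvRound(s_4, k_0) = 0xCEA0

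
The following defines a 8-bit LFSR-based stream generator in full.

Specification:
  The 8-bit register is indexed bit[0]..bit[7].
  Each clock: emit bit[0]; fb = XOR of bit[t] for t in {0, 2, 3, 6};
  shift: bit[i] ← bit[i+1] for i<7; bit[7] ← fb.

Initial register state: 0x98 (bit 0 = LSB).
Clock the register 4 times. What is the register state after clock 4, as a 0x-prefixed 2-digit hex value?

reg_0 = 0x98
clock 1: out=0, reg = 0xCC
clock 2: out=0, reg = 0xE6
clock 3: out=0, reg = 0x73
clock 4: out=1, reg = 0x39

0x39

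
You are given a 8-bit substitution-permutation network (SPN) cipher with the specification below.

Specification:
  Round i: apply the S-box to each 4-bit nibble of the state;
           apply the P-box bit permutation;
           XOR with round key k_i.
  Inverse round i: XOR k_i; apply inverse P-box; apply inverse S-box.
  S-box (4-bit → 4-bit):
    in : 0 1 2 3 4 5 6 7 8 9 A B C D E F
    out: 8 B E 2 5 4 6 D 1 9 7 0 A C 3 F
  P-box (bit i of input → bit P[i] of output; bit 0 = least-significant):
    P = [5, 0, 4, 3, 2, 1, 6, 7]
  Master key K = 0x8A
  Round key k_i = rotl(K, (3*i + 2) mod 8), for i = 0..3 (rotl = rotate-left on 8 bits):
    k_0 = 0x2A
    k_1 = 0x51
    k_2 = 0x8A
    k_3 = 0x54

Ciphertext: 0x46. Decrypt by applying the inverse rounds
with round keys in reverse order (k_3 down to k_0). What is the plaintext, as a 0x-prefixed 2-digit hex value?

s_0 = ciphertext = 0x46
s_1 = InvRound(s_0, k_3) = 0x35
s_2 = InvRound(s_1, k_2) = 0x1F
s_3 = InvRound(s_2, k_1) = 0xA0
s_4 = InvRound(s_3, k_0) = 0xC0

0xC0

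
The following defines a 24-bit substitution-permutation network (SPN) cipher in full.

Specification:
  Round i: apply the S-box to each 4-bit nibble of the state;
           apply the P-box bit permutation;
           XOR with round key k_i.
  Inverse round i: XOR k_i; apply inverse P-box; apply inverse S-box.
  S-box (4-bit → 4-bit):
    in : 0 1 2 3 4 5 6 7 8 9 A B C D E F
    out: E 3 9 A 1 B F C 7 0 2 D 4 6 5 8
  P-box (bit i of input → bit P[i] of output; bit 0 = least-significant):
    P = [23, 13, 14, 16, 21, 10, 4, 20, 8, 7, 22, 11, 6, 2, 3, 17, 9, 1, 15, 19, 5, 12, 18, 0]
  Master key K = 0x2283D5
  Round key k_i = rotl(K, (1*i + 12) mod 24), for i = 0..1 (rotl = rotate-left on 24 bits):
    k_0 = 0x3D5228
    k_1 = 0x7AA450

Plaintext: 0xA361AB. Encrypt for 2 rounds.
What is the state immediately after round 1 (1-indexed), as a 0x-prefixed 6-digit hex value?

s_0 = plaintext = 0xA361AB
s_1 = Round(s_0, k_0) = 0xB607E6
s_2 = Round(s_1, k_1) = 0x954E6F

0xB607E6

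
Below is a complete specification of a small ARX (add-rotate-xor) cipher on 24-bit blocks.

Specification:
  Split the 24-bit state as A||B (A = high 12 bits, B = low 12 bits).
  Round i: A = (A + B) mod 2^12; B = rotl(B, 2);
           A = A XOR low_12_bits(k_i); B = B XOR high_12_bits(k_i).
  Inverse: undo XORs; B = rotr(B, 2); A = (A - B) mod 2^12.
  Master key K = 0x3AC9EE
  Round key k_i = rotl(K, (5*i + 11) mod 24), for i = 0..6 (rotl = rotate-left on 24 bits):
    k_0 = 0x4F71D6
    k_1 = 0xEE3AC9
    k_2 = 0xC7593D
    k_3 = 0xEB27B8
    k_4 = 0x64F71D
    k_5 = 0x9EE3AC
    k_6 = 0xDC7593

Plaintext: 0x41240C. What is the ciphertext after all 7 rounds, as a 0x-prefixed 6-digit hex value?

0x10EC88

s_0 = plaintext = 0x41240C
s_1 = Round(s_0, k_0) = 0x9C84C6
s_2 = Round(s_1, k_1) = 0x447DFA
s_3 = Round(s_2, k_2) = 0xB7CB9E
s_4 = Round(s_3, k_3) = 0x0A20C8
s_5 = Round(s_4, k_4) = 0x67756F
s_6 = Round(s_5, k_5) = 0x84AC53
s_7 = Round(s_6, k_6) = 0x10EC88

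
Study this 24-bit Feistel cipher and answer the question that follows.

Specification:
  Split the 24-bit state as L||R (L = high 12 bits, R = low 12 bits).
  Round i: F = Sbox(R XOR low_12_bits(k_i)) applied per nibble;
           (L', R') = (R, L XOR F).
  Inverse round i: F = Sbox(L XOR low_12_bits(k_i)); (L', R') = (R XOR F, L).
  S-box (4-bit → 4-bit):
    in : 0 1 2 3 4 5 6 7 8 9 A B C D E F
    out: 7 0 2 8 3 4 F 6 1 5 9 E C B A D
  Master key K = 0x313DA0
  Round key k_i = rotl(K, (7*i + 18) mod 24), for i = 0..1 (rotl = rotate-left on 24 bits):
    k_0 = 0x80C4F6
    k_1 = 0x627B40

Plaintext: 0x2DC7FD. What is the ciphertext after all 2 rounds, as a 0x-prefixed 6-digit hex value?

0xAA275F

s_0 = plaintext = 0x2DC7FD
s_1 = Round(s_0, k_0) = 0x7FDAA2
s_2 = Round(s_1, k_1) = 0xAA275F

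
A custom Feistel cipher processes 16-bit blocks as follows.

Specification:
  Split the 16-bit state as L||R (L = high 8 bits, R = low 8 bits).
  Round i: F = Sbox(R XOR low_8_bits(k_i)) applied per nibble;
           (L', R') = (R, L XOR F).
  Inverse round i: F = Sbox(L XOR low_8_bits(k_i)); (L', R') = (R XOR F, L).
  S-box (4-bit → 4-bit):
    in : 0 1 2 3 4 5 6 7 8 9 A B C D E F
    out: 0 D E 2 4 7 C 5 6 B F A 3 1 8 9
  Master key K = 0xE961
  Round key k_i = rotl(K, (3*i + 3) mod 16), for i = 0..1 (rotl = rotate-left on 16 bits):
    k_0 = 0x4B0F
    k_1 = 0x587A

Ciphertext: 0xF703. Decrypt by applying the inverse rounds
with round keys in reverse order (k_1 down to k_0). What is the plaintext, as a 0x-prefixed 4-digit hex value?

0x3662

s_0 = ciphertext = 0xF703
s_1 = InvRound(s_0, k_1) = 0x62F7
s_2 = InvRound(s_1, k_0) = 0x3662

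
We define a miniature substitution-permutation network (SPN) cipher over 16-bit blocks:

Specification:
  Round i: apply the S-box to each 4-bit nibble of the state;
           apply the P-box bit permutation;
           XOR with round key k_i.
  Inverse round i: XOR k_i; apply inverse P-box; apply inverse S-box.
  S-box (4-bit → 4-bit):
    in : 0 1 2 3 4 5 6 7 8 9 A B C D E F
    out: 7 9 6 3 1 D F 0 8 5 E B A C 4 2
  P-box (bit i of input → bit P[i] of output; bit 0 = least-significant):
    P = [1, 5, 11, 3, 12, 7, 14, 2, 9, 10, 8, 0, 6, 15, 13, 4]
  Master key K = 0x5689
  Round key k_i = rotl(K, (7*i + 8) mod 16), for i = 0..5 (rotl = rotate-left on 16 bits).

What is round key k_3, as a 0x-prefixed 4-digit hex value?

0x2AD1

K = 0x5689
k_0 = rotl(K, (7*0+8) mod 16) = rotl(K, 8) = 0x8956
k_1 = rotl(K, (7*1+8) mod 16) = rotl(K, 15) = 0xAB44
k_2 = rotl(K, (7*2+8) mod 16) = rotl(K, 6) = 0xA255
k_3 = rotl(K, (7*3+8) mod 16) = rotl(K, 13) = 0x2AD1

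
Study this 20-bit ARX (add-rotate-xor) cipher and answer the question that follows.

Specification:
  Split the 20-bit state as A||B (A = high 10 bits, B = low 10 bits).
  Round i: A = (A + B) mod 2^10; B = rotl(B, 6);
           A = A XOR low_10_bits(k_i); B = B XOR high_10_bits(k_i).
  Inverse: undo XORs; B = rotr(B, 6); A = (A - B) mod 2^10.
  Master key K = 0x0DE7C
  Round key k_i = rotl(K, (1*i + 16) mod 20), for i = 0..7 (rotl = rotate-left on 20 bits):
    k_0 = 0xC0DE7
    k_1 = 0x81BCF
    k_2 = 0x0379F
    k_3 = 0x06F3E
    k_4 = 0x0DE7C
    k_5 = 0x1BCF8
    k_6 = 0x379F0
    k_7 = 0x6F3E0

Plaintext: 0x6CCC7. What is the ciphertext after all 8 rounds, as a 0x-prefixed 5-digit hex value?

0xF77A3

s_0 = plaintext = 0x6CCC7
s_1 = Round(s_0, k_0) = 0xE76CF
s_2 = Round(s_1, k_1) = 0x68DEA
s_3 = Round(s_2, k_2) = 0x04A93
s_4 = Round(s_3, k_3) = 0x66CF2
s_5 = Round(s_4, k_4) = 0x3C4B8
s_6 = Round(s_5, k_5) = 0x54664
s_7 = Round(s_6, k_6) = 0x915F8
s_8 = Round(s_7, k_7) = 0xF77A3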